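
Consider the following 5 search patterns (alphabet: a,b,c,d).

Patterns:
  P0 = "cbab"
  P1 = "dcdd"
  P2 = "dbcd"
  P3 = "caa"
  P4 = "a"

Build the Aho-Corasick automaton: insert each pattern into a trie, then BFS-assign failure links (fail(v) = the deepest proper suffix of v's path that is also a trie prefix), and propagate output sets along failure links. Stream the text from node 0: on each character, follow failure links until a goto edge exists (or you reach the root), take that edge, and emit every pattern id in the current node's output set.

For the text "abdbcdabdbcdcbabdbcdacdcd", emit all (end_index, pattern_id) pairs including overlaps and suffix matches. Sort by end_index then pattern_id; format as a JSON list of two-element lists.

Build:
Trie (insert patterns):
  n0 'ε': a→14 c→1 d→5
  n1 'c': a→12 b→2
  n2 'cb': a→3
  n3 'cba': b→4
  n4 'cbab': ·  [P0 ends]
  n5 'd': b→9 c→6
  n6 'dc': d→7
  n7 'dcd': d→8
  n8 'dcdd': ·  [P1 ends]
  n9 'db': c→10
  n10 'dbc': d→11
  n11 'dbcd': ·  [P2 ends]
  n12 'ca': a→13
  n13 'caa': ·  [P3 ends]
  n14 'a': ·  [P4 ends]

Failure links (BFS by depth):
  fail(1) 'c': from fail(0)=0 chase 'c': 0 ⇒ 0;  out=∅∪out(0)=∅
  fail(5) 'd': from fail(0)=0 chase 'd': 0 ⇒ 0;  out=∅∪out(0)=∅
  fail(14) 'a': from fail(0)=0 chase 'a': 0 ⇒ 0;  out={4}∪out(0)={4}
  fail(2) 'cb': from fail(1)=0 chase 'b': 0 ⇒ 0;  out=∅∪out(0)=∅
  fail(6) 'dc': from fail(5)=0 chase 'c': 0 ⇒ 1;  out=∅∪out(1)=∅
  fail(9) 'db': from fail(5)=0 chase 'b': 0 ⇒ 0;  out=∅∪out(0)=∅
  fail(12) 'ca': from fail(1)=0 chase 'a': 0 ⇒ 14;  out=∅∪out(14)={4}
  fail(3) 'cba': from fail(2)=0 chase 'a': 0 ⇒ 14;  out=∅∪out(14)={4}
  fail(7) 'dcd': from fail(6)=1 chase 'd': 1→0 ⇒ 5;  out=∅∪out(5)=∅
  fail(10) 'dbc': from fail(9)=0 chase 'c': 0 ⇒ 1;  out=∅∪out(1)=∅
  fail(13) 'caa': from fail(12)=14 chase 'a': 14→0 ⇒ 14;  out={3}∪out(14)={3,4}
  fail(4) 'cbab': from fail(3)=14 chase 'b': 14→0 ⇒ 0;  out={0}∪out(0)={0}
  fail(8) 'dcdd': from fail(7)=5 chase 'd': 5→0 ⇒ 5;  out={1}∪out(5)={1}
  fail(11) 'dbcd': from fail(10)=1 chase 'd': 1→0 ⇒ 5;  out={2}∪out(5)={2}

Scan:
pos 0 'a': at 14  emit P4@[0:0]
pos 1 'b': at 0 ·f
pos 2 'd': at 5
pos 3 'b': at 9
pos 4 'c': at 10
pos 5 'd': at 11  emit P2@[2:5]
pos 6 'a': at 14 ·f  emit P4@[6:6]
pos 7 'b': at 0 ·f
pos 8 'd': at 5
pos 9 'b': at 9
pos 10 'c': at 10
pos 11 'd': at 11  emit P2@[8:11]
pos 12 'c': at 6 ·f
pos 13 'b': at 2 ·f
pos 14 'a': at 3  emit P4@[14:14]
pos 15 'b': at 4  emit P0@[12:15]
pos 16 'd': at 5 ·f
pos 17 'b': at 9
pos 18 'c': at 10
pos 19 'd': at 11  emit P2@[16:19]
pos 20 'a': at 14 ·f  emit P4@[20:20]
pos 21 'c': at 1 ·f
pos 22 'd': at 5 ·f
pos 23 'c': at 6
pos 24 'd': at 7

Result: [[0,4],[5,2],[6,4],[11,2],[14,4],[15,0],[19,2],[20,4]]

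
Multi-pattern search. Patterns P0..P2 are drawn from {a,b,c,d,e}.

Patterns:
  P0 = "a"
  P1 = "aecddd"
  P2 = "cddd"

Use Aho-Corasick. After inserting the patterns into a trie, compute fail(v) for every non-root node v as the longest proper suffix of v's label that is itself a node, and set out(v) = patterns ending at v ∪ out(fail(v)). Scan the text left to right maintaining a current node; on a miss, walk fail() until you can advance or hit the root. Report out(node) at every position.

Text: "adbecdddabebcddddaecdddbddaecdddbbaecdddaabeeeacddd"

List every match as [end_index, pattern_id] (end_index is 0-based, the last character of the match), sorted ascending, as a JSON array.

Construct AC machine:
Trie (insert patterns):
  n0 'ε': a→1 c→7
  n1 'a': e→2  [P0 ends]
  n2 'ae': c→3
  n3 'aec': d→4
  n4 'aecd': d→5
  n5 'aecdd': d→6
  n6 'aecddd': ·  [P1 ends]
  n7 'c': d→8
  n8 'cd': d→9
  n9 'cdd': d→10
  n10 'cddd': ·  [P2 ends]

BFS fail/out derivation:
  n1('a'): parent n0 fail=0; on 'a' 0 → fail=0;  out {0}∪∅={0}
  n7('c'): parent n0 fail=0; on 'c' 0 → fail=0;  out ∅∪∅=∅
  n2('ae'): parent n1 fail=0; on 'e' 0 → fail=0;  out ∅∪∅=∅
  n8('cd'): parent n7 fail=0; on 'd' 0 → fail=0;  out ∅∪∅=∅
  n3('aec'): parent n2 fail=0; on 'c' 0 → fail=7;  out ∅∪∅=∅
  n9('cdd'): parent n8 fail=0; on 'd' 0 → fail=0;  out ∅∪∅=∅
  n4('aecd'): parent n3 fail=7; on 'd' 7 → fail=8;  out ∅∪∅=∅
  n10('cddd'): parent n9 fail=0; on 'd' 0 → fail=0;  out {2}∪∅={2}
  n5('aecdd'): parent n4 fail=8; on 'd' 8 → fail=9;  out ∅∪∅=∅
  n6('aecddd'): parent n5 fail=9; on 'd' 9 → fail=10;  out {1}∪{2}={1,2}

Run:
[0] read 'a'  n0⇒n1  ** P0@[0:0]
[1] read 'd'  n1⇒n0 (via fail)
[2] read 'b'  n0⇒n0
[3] read 'e'  n0⇒n0
[4] read 'c'  n0⇒n7
[5] read 'd'  n7⇒n8
[6] read 'd'  n8⇒n9
[7] read 'd'  n9⇒n10  ** P2@[4:7]
[8] read 'a'  n10⇒n1 (via fail)  ** P0@[8:8]
[9] read 'b'  n1⇒n0 (via fail)
[10] read 'e'  n0⇒n0
[11] read 'b'  n0⇒n0
[12] read 'c'  n0⇒n7
[13] read 'd'  n7⇒n8
[14] read 'd'  n8⇒n9
[15] read 'd'  n9⇒n10  ** P2@[12:15]
[16] read 'd'  n10⇒n0 (via fail)
[17] read 'a'  n0⇒n1  ** P0@[17:17]
[18] read 'e'  n1⇒n2
[19] read 'c'  n2⇒n3
[20] read 'd'  n3⇒n4
[21] read 'd'  n4⇒n5
[22] read 'd'  n5⇒n6  ** P1@[17:22],P2@[19:22]
[23] read 'b'  n6⇒n0 (via fail)
[24] read 'd'  n0⇒n0
[25] read 'd'  n0⇒n0
[26] read 'a'  n0⇒n1  ** P0@[26:26]
[27] read 'e'  n1⇒n2
[28] read 'c'  n2⇒n3
[29] read 'd'  n3⇒n4
[30] read 'd'  n4⇒n5
[31] read 'd'  n5⇒n6  ** P1@[26:31],P2@[28:31]
[32] read 'b'  n6⇒n0 (via fail)
[33] read 'b'  n0⇒n0
[34] read 'a'  n0⇒n1  ** P0@[34:34]
[35] read 'e'  n1⇒n2
[36] read 'c'  n2⇒n3
[37] read 'd'  n3⇒n4
[38] read 'd'  n4⇒n5
[39] read 'd'  n5⇒n6  ** P1@[34:39],P2@[36:39]
[40] read 'a'  n6⇒n1 (via fail)  ** P0@[40:40]
[41] read 'a'  n1⇒n1 (via fail)  ** P0@[41:41]
[42] read 'b'  n1⇒n0 (via fail)
[43] read 'e'  n0⇒n0
[44] read 'e'  n0⇒n0
[45] read 'e'  n0⇒n0
[46] read 'a'  n0⇒n1  ** P0@[46:46]
[47] read 'c'  n1⇒n7 (via fail)
[48] read 'd'  n7⇒n8
[49] read 'd'  n8⇒n9
[50] read 'd'  n9⇒n10  ** P2@[47:50]

Matches: [[0,0],[7,2],[8,0],[15,2],[17,0],[22,1],[22,2],[26,0],[31,1],[31,2],[34,0],[39,1],[39,2],[40,0],[41,0],[46,0],[50,2]]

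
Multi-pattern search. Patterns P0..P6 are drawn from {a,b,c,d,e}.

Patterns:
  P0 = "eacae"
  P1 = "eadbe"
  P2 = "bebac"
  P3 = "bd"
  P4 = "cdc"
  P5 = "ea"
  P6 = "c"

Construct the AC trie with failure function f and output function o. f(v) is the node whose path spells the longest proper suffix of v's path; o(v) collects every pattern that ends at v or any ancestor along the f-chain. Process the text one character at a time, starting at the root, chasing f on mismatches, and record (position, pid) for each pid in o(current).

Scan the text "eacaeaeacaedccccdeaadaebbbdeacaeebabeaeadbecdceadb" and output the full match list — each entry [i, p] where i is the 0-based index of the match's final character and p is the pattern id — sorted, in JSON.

Build:
Trie nodes:
  n0 'ε': b→9 c→15 e→1
  n1 'e': a→2
  n2 'ea': c→3 d→6  [P5 ends]
  n3 'eac': a→4
  n4 'eaca': e→5
  n5 'eacae': ·  [P0 ends]
  n6 'ead': b→7
  n7 'eadb': e→8
  n8 'eadbe': ·  [P1 ends]
  n9 'b': d→14 e→10
  n10 'be': b→11
  n11 'beb': a→12
  n12 'beba': c→13
  n13 'bebac': ·  [P2 ends]
  n14 'bd': ·  [P3 ends]
  n15 'c': d→16  [P6 ends]
  n16 'cd': c→17
  n17 'cdc': ·  [P4 ends]

BFS fail/out derivation:
  n1('e'): parent n0 fail=0; on 'e' 0 → fail=0;  out ∅∪∅=∅
  n9('b'): parent n0 fail=0; on 'b' 0 → fail=0;  out ∅∪∅=∅
  n15('c'): parent n0 fail=0; on 'c' 0 → fail=0;  out {6}∪∅={6}
  n2('ea'): parent n1 fail=0; on 'a' 0 → fail=0;  out {5}∪∅={5}
  n10('be'): parent n9 fail=0; on 'e' 0 → fail=1;  out ∅∪∅=∅
  n14('bd'): parent n9 fail=0; on 'd' 0 → fail=0;  out {3}∪∅={3}
  n16('cd'): parent n15 fail=0; on 'd' 0 → fail=0;  out ∅∪∅=∅
  n3('eac'): parent n2 fail=0; on 'c' 0 → fail=15;  out ∅∪{6}={6}
  n6('ead'): parent n2 fail=0; on 'd' 0 → fail=0;  out ∅∪∅=∅
  n11('beb'): parent n10 fail=1; on 'b' 1→0 → fail=9;  out ∅∪∅=∅
  n17('cdc'): parent n16 fail=0; on 'c' 0 → fail=15;  out {4}∪{6}={4,6}
  n4('eaca'): parent n3 fail=15; on 'a' 15→0 → fail=0;  out ∅∪∅=∅
  n7('eadb'): parent n6 fail=0; on 'b' 0 → fail=9;  out ∅∪∅=∅
  n12('beba'): parent n11 fail=9; on 'a' 9→0 → fail=0;  out ∅∪∅=∅
  n5('eacae'): parent n4 fail=0; on 'e' 0 → fail=1;  out {0}∪∅={0}
  n8('eadbe'): parent n7 fail=9; on 'e' 9 → fail=10;  out {1}∪∅={1}
  n13('bebac'): parent n12 fail=0; on 'c' 0 → fail=15;  out {2}∪{6}={2,6}

Text stream:
i=0 'e': node 0→1
i=1 'a': node 1→2  ** P5@[0:1]
i=2 'c': node 2→3  ** P6@[2:2]
i=3 'a': node 3→4
i=4 'e': node 4→5  ** P0@[0:4]
i=5 'a': node 5→2 (fail-walked)  ** P5@[4:5]
i=6 'e': node 2→1 (fail-walked)
i=7 'a': node 1→2  ** P5@[6:7]
i=8 'c': node 2→3  ** P6@[8:8]
i=9 'a': node 3→4
i=10 'e': node 4→5  ** P0@[6:10]
i=11 'd': node 5→0 (fail-walked)
i=12 'c': node 0→15  ** P6@[12:12]
i=13 'c': node 15→15 (fail-walked)  ** P6@[13:13]
i=14 'c': node 15→15 (fail-walked)  ** P6@[14:14]
i=15 'c': node 15→15 (fail-walked)  ** P6@[15:15]
i=16 'd': node 15→16
i=17 'e': node 16→1 (fail-walked)
i=18 'a': node 1→2  ** P5@[17:18]
i=19 'a': node 2→0 (fail-walked)
i=20 'd': node 0→0
i=21 'a': node 0→0
i=22 'e': node 0→1
i=23 'b': node 1→9 (fail-walked)
i=24 'b': node 9→9 (fail-walked)
i=25 'b': node 9→9 (fail-walked)
i=26 'd': node 9→14  ** P3@[25:26]
i=27 'e': node 14→1 (fail-walked)
i=28 'a': node 1→2  ** P5@[27:28]
i=29 'c': node 2→3  ** P6@[29:29]
i=30 'a': node 3→4
i=31 'e': node 4→5  ** P0@[27:31]
i=32 'e': node 5→1 (fail-walked)
i=33 'b': node 1→9 (fail-walked)
i=34 'a': node 9→0 (fail-walked)
i=35 'b': node 0→9
i=36 'e': node 9→10
i=37 'a': node 10→2 (fail-walked)  ** P5@[36:37]
i=38 'e': node 2→1 (fail-walked)
i=39 'a': node 1→2  ** P5@[38:39]
i=40 'd': node 2→6
i=41 'b': node 6→7
i=42 'e': node 7→8  ** P1@[38:42]
i=43 'c': node 8→15 (fail-walked)  ** P6@[43:43]
i=44 'd': node 15→16
i=45 'c': node 16→17  ** P4@[43:45],P6@[45:45]
i=46 'e': node 17→1 (fail-walked)
i=47 'a': node 1→2  ** P5@[46:47]
i=48 'd': node 2→6
i=49 'b': node 6→7

Matches: [[1,5],[2,6],[4,0],[5,5],[7,5],[8,6],[10,0],[12,6],[13,6],[14,6],[15,6],[18,5],[26,3],[28,5],[29,6],[31,0],[37,5],[39,5],[42,1],[43,6],[45,4],[45,6],[47,5]]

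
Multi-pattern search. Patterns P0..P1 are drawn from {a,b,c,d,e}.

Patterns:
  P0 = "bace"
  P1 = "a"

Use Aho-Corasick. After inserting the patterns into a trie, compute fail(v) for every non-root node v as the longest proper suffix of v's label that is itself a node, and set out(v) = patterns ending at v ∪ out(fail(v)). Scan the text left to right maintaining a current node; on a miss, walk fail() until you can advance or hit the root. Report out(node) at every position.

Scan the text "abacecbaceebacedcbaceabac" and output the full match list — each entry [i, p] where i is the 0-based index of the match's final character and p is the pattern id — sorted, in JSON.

Build automaton:
Trie (insert patterns):
  n0 'ε': a→5 b→1
  n1 'b': a→2
  n2 'ba': c→3
  n3 'bac': e→4
  n4 'bace': ·  ←P0
  n5 'a': ·  ←P1

BFS fail/out derivation:
  fail(1) 'b': from fail(0)=0 chase 'b': 0 ⇒ 0;  out=∅∪out(0)=∅
  fail(5) 'a': from fail(0)=0 chase 'a': 0 ⇒ 0;  out={1}∪out(0)={1}
  fail(2) 'ba': from fail(1)=0 chase 'a': 0 ⇒ 5;  out=∅∪out(5)={1}
  fail(3) 'bac': from fail(2)=5 chase 'c': 5→0 ⇒ 0;  out=∅∪out(0)=∅
  fail(4) 'bace': from fail(3)=0 chase 'e': 0 ⇒ 0;  out={0}∪out(0)={0}

Scan:
i=0 'a': node 0→5  ** P1@[0:0]
i=1 'b': node 5→1 (via fail)
i=2 'a': node 1→2  ** P1@[2:2]
i=3 'c': node 2→3
i=4 'e': node 3→4  ** P0@[1:4]
i=5 'c': node 4→0 (via fail)
i=6 'b': node 0→1
i=7 'a': node 1→2  ** P1@[7:7]
i=8 'c': node 2→3
i=9 'e': node 3→4  ** P0@[6:9]
i=10 'e': node 4→0 (via fail)
i=11 'b': node 0→1
i=12 'a': node 1→2  ** P1@[12:12]
i=13 'c': node 2→3
i=14 'e': node 3→4  ** P0@[11:14]
i=15 'd': node 4→0 (via fail)
i=16 'c': node 0→0
i=17 'b': node 0→1
i=18 'a': node 1→2  ** P1@[18:18]
i=19 'c': node 2→3
i=20 'e': node 3→4  ** P0@[17:20]
i=21 'a': node 4→5 (via fail)  ** P1@[21:21]
i=22 'b': node 5→1 (via fail)
i=23 'a': node 1→2  ** P1@[23:23]
i=24 'c': node 2→3

Result: [[0,1],[2,1],[4,0],[7,1],[9,0],[12,1],[14,0],[18,1],[20,0],[21,1],[23,1]]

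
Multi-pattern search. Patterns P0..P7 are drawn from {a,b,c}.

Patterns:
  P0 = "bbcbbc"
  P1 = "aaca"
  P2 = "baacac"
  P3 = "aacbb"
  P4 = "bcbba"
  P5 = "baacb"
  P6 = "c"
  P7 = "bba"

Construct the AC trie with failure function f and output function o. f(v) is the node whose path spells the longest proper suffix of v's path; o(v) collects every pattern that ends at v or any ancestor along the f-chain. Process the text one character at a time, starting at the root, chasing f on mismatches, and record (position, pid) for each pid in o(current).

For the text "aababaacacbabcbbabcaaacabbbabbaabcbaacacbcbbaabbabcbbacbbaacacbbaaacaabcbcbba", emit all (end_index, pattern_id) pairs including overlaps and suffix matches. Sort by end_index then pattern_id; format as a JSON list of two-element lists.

Build automaton:
Trie (insert patterns):
  0='ε' goto a→7 b→1 c→23
  1='b' goto a→11 b→2 c→18
  2='bb' goto a→24 c→3
  3='bbc' goto b→4
  4='bbcb' goto b→5
  5='bbcbb' goto c→6
  6='bbcbbc' goto ·  [P0 ends]
  7='a' goto a→8
  8='aa' goto c→9
  9='aac' goto a→10 b→16
  10='aaca' goto ·  [P1 ends]
  11='ba' goto a→12
  12='baa' goto c→13
  13='baac' goto a→14 b→22
  14='baaca' goto c→15
  15='baacac' goto ·  [P2 ends]
  16='aacb' goto b→17
  17='aacbb' goto ·  [P3 ends]
  18='bc' goto b→19
  19='bcb' goto b→20
  20='bcbb' goto a→21
  21='bcbba' goto ·  [P4 ends]
  22='baacb' goto ·  [P5 ends]
  23='c' goto ·  [P6 ends]
  24='bba' goto ·  [P7 ends]

BFS fail/out derivation:
  fail(1) 'b': from fail(0)=0 chase 'b': 0 ⇒ 0;  out=∅∪out(0)=∅
  fail(7) 'a': from fail(0)=0 chase 'a': 0 ⇒ 0;  out=∅∪out(0)=∅
  fail(23) 'c': from fail(0)=0 chase 'c': 0 ⇒ 0;  out={6}∪out(0)={6}
  fail(2) 'bb': from fail(1)=0 chase 'b': 0 ⇒ 1;  out=∅∪out(1)=∅
  fail(8) 'aa': from fail(7)=0 chase 'a': 0 ⇒ 7;  out=∅∪out(7)=∅
  fail(11) 'ba': from fail(1)=0 chase 'a': 0 ⇒ 7;  out=∅∪out(7)=∅
  fail(18) 'bc': from fail(1)=0 chase 'c': 0 ⇒ 23;  out=∅∪out(23)={6}
  fail(3) 'bbc': from fail(2)=1 chase 'c': 1 ⇒ 18;  out=∅∪out(18)={6}
  fail(9) 'aac': from fail(8)=7 chase 'c': 7→0 ⇒ 23;  out=∅∪out(23)={6}
  fail(12) 'baa': from fail(11)=7 chase 'a': 7 ⇒ 8;  out=∅∪out(8)=∅
  fail(19) 'bcb': from fail(18)=23 chase 'b': 23→0 ⇒ 1;  out=∅∪out(1)=∅
  fail(24) 'bba': from fail(2)=1 chase 'a': 1 ⇒ 11;  out={7}∪out(11)={7}
  fail(4) 'bbcb': from fail(3)=18 chase 'b': 18 ⇒ 19;  out=∅∪out(19)=∅
  fail(10) 'aaca': from fail(9)=23 chase 'a': 23→0 ⇒ 7;  out={1}∪out(7)={1}
  fail(13) 'baac': from fail(12)=8 chase 'c': 8 ⇒ 9;  out=∅∪out(9)={6}
  fail(16) 'aacb': from fail(9)=23 chase 'b': 23→0 ⇒ 1;  out=∅∪out(1)=∅
  fail(20) 'bcbb': from fail(19)=1 chase 'b': 1 ⇒ 2;  out=∅∪out(2)=∅
  fail(5) 'bbcbb': from fail(4)=19 chase 'b': 19 ⇒ 20;  out=∅∪out(20)=∅
  fail(14) 'baaca': from fail(13)=9 chase 'a': 9 ⇒ 10;  out=∅∪out(10)={1}
  fail(17) 'aacbb': from fail(16)=1 chase 'b': 1 ⇒ 2;  out={3}∪out(2)={3}
  fail(21) 'bcbba': from fail(20)=2 chase 'a': 2 ⇒ 24;  out={4}∪out(24)={4,7}
  fail(22) 'baacb': from fail(13)=9 chase 'b': 9 ⇒ 16;  out={5}∪out(16)={5}
  fail(6) 'bbcbbc': from fail(5)=20 chase 'c': 20→2 ⇒ 3;  out={0}∪out(3)={0,6}
  fail(15) 'baacac': from fail(14)=10 chase 'c': 10→7→0 ⇒ 23;  out={2}∪out(23)={2,6}

Run:
i=0 'a': node 0→7
i=1 'a': node 7→8
i=2 'b': node 8→1 (fail-walked)
i=3 'a': node 1→11
i=4 'b': node 11→1 (fail-walked)
i=5 'a': node 1→11
i=6 'a': node 11→12
i=7 'c': node 12→13  emit P6@[7:7]
i=8 'a': node 13→14  emit P1@[5:8]
i=9 'c': node 14→15  emit P2@[4:9],P6@[9:9]
i=10 'b': node 15→1 (fail-walked)
i=11 'a': node 1→11
i=12 'b': node 11→1 (fail-walked)
i=13 'c': node 1→18  emit P6@[13:13]
i=14 'b': node 18→19
i=15 'b': node 19→20
i=16 'a': node 20→21  emit P4@[12:16],P7@[14:16]
i=17 'b': node 21→1 (fail-walked)
i=18 'c': node 1→18  emit P6@[18:18]
i=19 'a': node 18→7 (fail-walked)
i=20 'a': node 7→8
i=21 'a': node 8→8 (fail-walked)
i=22 'c': node 8→9  emit P6@[22:22]
i=23 'a': node 9→10  emit P1@[20:23]
i=24 'b': node 10→1 (fail-walked)
i=25 'b': node 1→2
i=26 'b': node 2→2 (fail-walked)
i=27 'a': node 2→24  emit P7@[25:27]
i=28 'b': node 24→1 (fail-walked)
i=29 'b': node 1→2
i=30 'a': node 2→24  emit P7@[28:30]
i=31 'a': node 24→12 (fail-walked)
i=32 'b': node 12→1 (fail-walked)
i=33 'c': node 1→18  emit P6@[33:33]
i=34 'b': node 18→19
i=35 'a': node 19→11 (fail-walked)
i=36 'a': node 11→12
i=37 'c': node 12→13  emit P6@[37:37]
i=38 'a': node 13→14  emit P1@[35:38]
i=39 'c': node 14→15  emit P2@[34:39],P6@[39:39]
i=40 'b': node 15→1 (fail-walked)
i=41 'c': node 1→18  emit P6@[41:41]
i=42 'b': node 18→19
i=43 'b': node 19→20
i=44 'a': node 20→21  emit P4@[40:44],P7@[42:44]
i=45 'a': node 21→12 (fail-walked)
i=46 'b': node 12→1 (fail-walked)
i=47 'b': node 1→2
i=48 'a': node 2→24  emit P7@[46:48]
i=49 'b': node 24→1 (fail-walked)
i=50 'c': node 1→18  emit P6@[50:50]
i=51 'b': node 18→19
i=52 'b': node 19→20
i=53 'a': node 20→21  emit P4@[49:53],P7@[51:53]
i=54 'c': node 21→23 (fail-walked)  emit P6@[54:54]
i=55 'b': node 23→1 (fail-walked)
i=56 'b': node 1→2
i=57 'a': node 2→24  emit P7@[55:57]
i=58 'a': node 24→12 (fail-walked)
i=59 'c': node 12→13  emit P6@[59:59]
i=60 'a': node 13→14  emit P1@[57:60]
i=61 'c': node 14→15  emit P2@[56:61],P6@[61:61]
i=62 'b': node 15→1 (fail-walked)
i=63 'b': node 1→2
i=64 'a': node 2→24  emit P7@[62:64]
i=65 'a': node 24→12 (fail-walked)
i=66 'a': node 12→8 (fail-walked)
i=67 'c': node 8→9  emit P6@[67:67]
i=68 'a': node 9→10  emit P1@[65:68]
i=69 'a': node 10→8 (fail-walked)
i=70 'b': node 8→1 (fail-walked)
i=71 'c': node 1→18  emit P6@[71:71]
i=72 'b': node 18→19
i=73 'c': node 19→18 (fail-walked)  emit P6@[73:73]
i=74 'b': node 18→19
i=75 'b': node 19→20
i=76 'a': node 20→21  emit P4@[72:76],P7@[74:76]

All matches (sorted): [[7,6],[8,1],[9,2],[9,6],[13,6],[16,4],[16,7],[18,6],[22,6],[23,1],[27,7],[30,7],[33,6],[37,6],[38,1],[39,2],[39,6],[41,6],[44,4],[44,7],[48,7],[50,6],[53,4],[53,7],[54,6],[57,7],[59,6],[60,1],[61,2],[61,6],[64,7],[67,6],[68,1],[71,6],[73,6],[76,4],[76,7]]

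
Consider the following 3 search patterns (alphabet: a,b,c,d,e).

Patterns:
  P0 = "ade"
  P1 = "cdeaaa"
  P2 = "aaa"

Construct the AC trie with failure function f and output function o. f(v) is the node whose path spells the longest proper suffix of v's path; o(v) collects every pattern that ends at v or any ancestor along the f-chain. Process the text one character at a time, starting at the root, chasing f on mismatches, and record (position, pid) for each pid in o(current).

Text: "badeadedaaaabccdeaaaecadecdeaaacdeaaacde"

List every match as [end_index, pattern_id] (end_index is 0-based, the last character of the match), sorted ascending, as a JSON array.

Build:
Trie (insert patterns):
  n0 'ε': a→1 c→4
  n1 'a': a→10 d→2
  n2 'ad': e→3
  n3 'ade': ·  ←P0
  n4 'c': d→5
  n5 'cd': e→6
  n6 'cde': a→7
  n7 'cdea': a→8
  n8 'cdeaa': a→9
  n9 'cdeaaa': ·  ←P1
  n10 'aa': a→11
  n11 'aaa': ·  ←P2

Failure links (BFS by depth):
  fail(1) 'a': from fail(0)=0 chase 'a': 0 ⇒ 0;  out=∅∪out(0)=∅
  fail(4) 'c': from fail(0)=0 chase 'c': 0 ⇒ 0;  out=∅∪out(0)=∅
  fail(2) 'ad': from fail(1)=0 chase 'd': 0 ⇒ 0;  out=∅∪out(0)=∅
  fail(5) 'cd': from fail(4)=0 chase 'd': 0 ⇒ 0;  out=∅∪out(0)=∅
  fail(10) 'aa': from fail(1)=0 chase 'a': 0 ⇒ 1;  out=∅∪out(1)=∅
  fail(3) 'ade': from fail(2)=0 chase 'e': 0 ⇒ 0;  out={0}∪out(0)={0}
  fail(6) 'cde': from fail(5)=0 chase 'e': 0 ⇒ 0;  out=∅∪out(0)=∅
  fail(11) 'aaa': from fail(10)=1 chase 'a': 1 ⇒ 10;  out={2}∪out(10)={2}
  fail(7) 'cdea': from fail(6)=0 chase 'a': 0 ⇒ 1;  out=∅∪out(1)=∅
  fail(8) 'cdeaa': from fail(7)=1 chase 'a': 1 ⇒ 10;  out=∅∪out(10)=∅
  fail(9) 'cdeaaa': from fail(8)=10 chase 'a': 10 ⇒ 11;  out={1}∪out(11)={1,2}

Scan:
i=0 'b': node 0→0
i=1 'a': node 0→1
i=2 'd': node 1→2
i=3 'e': node 2→3  ** P0@[1:3]
i=4 'a': node 3→1 (via fail)
i=5 'd': node 1→2
i=6 'e': node 2→3  ** P0@[4:6]
i=7 'd': node 3→0 (via fail)
i=8 'a': node 0→1
i=9 'a': node 1→10
i=10 'a': node 10→11  ** P2@[8:10]
i=11 'a': node 11→11 (via fail)  ** P2@[9:11]
i=12 'b': node 11→0 (via fail)
i=13 'c': node 0→4
i=14 'c': node 4→4 (via fail)
i=15 'd': node 4→5
i=16 'e': node 5→6
i=17 'a': node 6→7
i=18 'a': node 7→8
i=19 'a': node 8→9  ** P1@[14:19],P2@[17:19]
i=20 'e': node 9→0 (via fail)
i=21 'c': node 0→4
i=22 'a': node 4→1 (via fail)
i=23 'd': node 1→2
i=24 'e': node 2→3  ** P0@[22:24]
i=25 'c': node 3→4 (via fail)
i=26 'd': node 4→5
i=27 'e': node 5→6
i=28 'a': node 6→7
i=29 'a': node 7→8
i=30 'a': node 8→9  ** P1@[25:30],P2@[28:30]
i=31 'c': node 9→4 (via fail)
i=32 'd': node 4→5
i=33 'e': node 5→6
i=34 'a': node 6→7
i=35 'a': node 7→8
i=36 'a': node 8→9  ** P1@[31:36],P2@[34:36]
i=37 'c': node 9→4 (via fail)
i=38 'd': node 4→5
i=39 'e': node 5→6

All matches (sorted): [[3,0],[6,0],[10,2],[11,2],[19,1],[19,2],[24,0],[30,1],[30,2],[36,1],[36,2]]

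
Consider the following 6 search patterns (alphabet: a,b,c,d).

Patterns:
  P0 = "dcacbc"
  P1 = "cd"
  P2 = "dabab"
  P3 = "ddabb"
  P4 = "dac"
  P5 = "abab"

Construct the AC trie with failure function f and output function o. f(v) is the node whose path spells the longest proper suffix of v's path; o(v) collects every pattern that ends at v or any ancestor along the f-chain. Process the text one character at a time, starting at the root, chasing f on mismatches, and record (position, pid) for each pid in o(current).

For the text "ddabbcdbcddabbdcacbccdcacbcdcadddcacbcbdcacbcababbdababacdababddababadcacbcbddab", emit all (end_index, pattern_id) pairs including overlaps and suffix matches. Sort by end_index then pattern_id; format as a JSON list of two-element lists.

Build:
Trie (insert patterns):
  0='ε' goto a→18 c→7 d→1
  1='d' goto a→9 c→2 d→13
  2='dc' goto a→3
  3='dca' goto c→4
  4='dcac' goto b→5
  5='dcacb' goto c→6
  6='dcacbc' goto ·  [P0 ends]
  7='c' goto d→8
  8='cd' goto ·  [P1 ends]
  9='da' goto b→10 c→17
  10='dab' goto a→11
  11='daba' goto b→12
  12='dabab' goto ·  [P2 ends]
  13='dd' goto a→14
  14='dda' goto b→15
  15='ddab' goto b→16
  16='ddabb' goto ·  [P3 ends]
  17='dac' goto ·  [P4 ends]
  18='a' goto b→19
  19='ab' goto a→20
  20='aba' goto b→21
  21='abab' goto ·  [P5 ends]

BFS fail/out derivation:
  fail(1) 'd': from fail(0)=0 chase 'd': 0 ⇒ 0;  out=∅∪out(0)=∅
  fail(7) 'c': from fail(0)=0 chase 'c': 0 ⇒ 0;  out=∅∪out(0)=∅
  fail(18) 'a': from fail(0)=0 chase 'a': 0 ⇒ 0;  out=∅∪out(0)=∅
  fail(2) 'dc': from fail(1)=0 chase 'c': 0 ⇒ 7;  out=∅∪out(7)=∅
  fail(8) 'cd': from fail(7)=0 chase 'd': 0 ⇒ 1;  out={1}∪out(1)={1}
  fail(9) 'da': from fail(1)=0 chase 'a': 0 ⇒ 18;  out=∅∪out(18)=∅
  fail(13) 'dd': from fail(1)=0 chase 'd': 0 ⇒ 1;  out=∅∪out(1)=∅
  fail(19) 'ab': from fail(18)=0 chase 'b': 0 ⇒ 0;  out=∅∪out(0)=∅
  fail(3) 'dca': from fail(2)=7 chase 'a': 7→0 ⇒ 18;  out=∅∪out(18)=∅
  fail(10) 'dab': from fail(9)=18 chase 'b': 18 ⇒ 19;  out=∅∪out(19)=∅
  fail(14) 'dda': from fail(13)=1 chase 'a': 1 ⇒ 9;  out=∅∪out(9)=∅
  fail(17) 'dac': from fail(9)=18 chase 'c': 18→0 ⇒ 7;  out={4}∪out(7)={4}
  fail(20) 'aba': from fail(19)=0 chase 'a': 0 ⇒ 18;  out=∅∪out(18)=∅
  fail(4) 'dcac': from fail(3)=18 chase 'c': 18→0 ⇒ 7;  out=∅∪out(7)=∅
  fail(11) 'daba': from fail(10)=19 chase 'a': 19 ⇒ 20;  out=∅∪out(20)=∅
  fail(15) 'ddab': from fail(14)=9 chase 'b': 9 ⇒ 10;  out=∅∪out(10)=∅
  fail(21) 'abab': from fail(20)=18 chase 'b': 18 ⇒ 19;  out={5}∪out(19)={5}
  fail(5) 'dcacb': from fail(4)=7 chase 'b': 7→0 ⇒ 0;  out=∅∪out(0)=∅
  fail(12) 'dabab': from fail(11)=20 chase 'b': 20 ⇒ 21;  out={2}∪out(21)={2,5}
  fail(16) 'ddabb': from fail(15)=10 chase 'b': 10→19→0 ⇒ 0;  out={3}∪out(0)={3}
  fail(6) 'dcacbc': from fail(5)=0 chase 'c': 0 ⇒ 7;  out={0}∪out(7)={0}

Scan:
i=0 'd': node 0→1
i=1 'd': node 1→13
i=2 'a': node 13→14
i=3 'b': node 14→15
i=4 'b': node 15→16  ** P3@[0:4]
i=5 'c': node 16→7 (via fail)
i=6 'd': node 7→8  ** P1@[5:6]
i=7 'b': node 8→0 (via fail)
i=8 'c': node 0→7
i=9 'd': node 7→8  ** P1@[8:9]
i=10 'd': node 8→13 (via fail)
i=11 'a': node 13→14
i=12 'b': node 14→15
i=13 'b': node 15→16  ** P3@[9:13]
i=14 'd': node 16→1 (via fail)
i=15 'c': node 1→2
i=16 'a': node 2→3
i=17 'c': node 3→4
i=18 'b': node 4→5
i=19 'c': node 5→6  ** P0@[14:19]
i=20 'c': node 6→7 (via fail)
i=21 'd': node 7→8  ** P1@[20:21]
i=22 'c': node 8→2 (via fail)
i=23 'a': node 2→3
i=24 'c': node 3→4
i=25 'b': node 4→5
i=26 'c': node 5→6  ** P0@[21:26]
i=27 'd': node 6→8 (via fail)  ** P1@[26:27]
i=28 'c': node 8→2 (via fail)
i=29 'a': node 2→3
i=30 'd': node 3→1 (via fail)
i=31 'd': node 1→13
i=32 'd': node 13→13 (via fail)
i=33 'c': node 13→2 (via fail)
i=34 'a': node 2→3
i=35 'c': node 3→4
i=36 'b': node 4→5
i=37 'c': node 5→6  ** P0@[32:37]
i=38 'b': node 6→0 (via fail)
i=39 'd': node 0→1
i=40 'c': node 1→2
i=41 'a': node 2→3
i=42 'c': node 3→4
i=43 'b': node 4→5
i=44 'c': node 5→6  ** P0@[39:44]
i=45 'a': node 6→18 (via fail)
i=46 'b': node 18→19
i=47 'a': node 19→20
i=48 'b': node 20→21  ** P5@[45:48]
i=49 'b': node 21→0 (via fail)
i=50 'd': node 0→1
i=51 'a': node 1→9
i=52 'b': node 9→10
i=53 'a': node 10→11
i=54 'b': node 11→12  ** P2@[50:54],P5@[51:54]
i=55 'a': node 12→20 (via fail)
i=56 'c': node 20→7 (via fail)
i=57 'd': node 7→8  ** P1@[56:57]
i=58 'a': node 8→9 (via fail)
i=59 'b': node 9→10
i=60 'a': node 10→11
i=61 'b': node 11→12  ** P2@[57:61],P5@[58:61]
i=62 'd': node 12→1 (via fail)
i=63 'd': node 1→13
i=64 'a': node 13→14
i=65 'b': node 14→15
i=66 'a': node 15→11 (via fail)
i=67 'b': node 11→12  ** P2@[63:67],P5@[64:67]
i=68 'a': node 12→20 (via fail)
i=69 'd': node 20→1 (via fail)
i=70 'c': node 1→2
i=71 'a': node 2→3
i=72 'c': node 3→4
i=73 'b': node 4→5
i=74 'c': node 5→6  ** P0@[69:74]
i=75 'b': node 6→0 (via fail)
i=76 'd': node 0→1
i=77 'd': node 1→13
i=78 'a': node 13→14
i=79 'b': node 14→15

Result: [[4,3],[6,1],[9,1],[13,3],[19,0],[21,1],[26,0],[27,1],[37,0],[44,0],[48,5],[54,2],[54,5],[57,1],[61,2],[61,5],[67,2],[67,5],[74,0]]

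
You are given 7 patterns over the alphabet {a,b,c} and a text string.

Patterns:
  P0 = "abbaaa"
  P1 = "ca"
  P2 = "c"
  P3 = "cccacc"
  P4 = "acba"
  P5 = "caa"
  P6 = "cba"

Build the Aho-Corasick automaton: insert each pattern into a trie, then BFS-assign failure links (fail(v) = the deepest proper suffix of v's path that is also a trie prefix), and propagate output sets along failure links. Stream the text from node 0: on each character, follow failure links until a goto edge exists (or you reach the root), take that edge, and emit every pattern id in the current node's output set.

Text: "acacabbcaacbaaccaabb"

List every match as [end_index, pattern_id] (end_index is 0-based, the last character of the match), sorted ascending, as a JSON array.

Build automaton:
Trie (insert patterns):
  0='ε' goto a→1 c→7
  1='a' goto b→2 c→14
  2='ab' goto b→3
  3='abb' goto a→4
  4='abba' goto a→5
  5='abbaa' goto a→6
  6='abbaaa' goto ·  [P0 ends]
  7='c' goto a→8 b→18 c→9  [P2 ends]
  8='ca' goto a→17  [P1 ends]
  9='cc' goto c→10
  10='ccc' goto a→11
  11='ccca' goto c→12
  12='cccac' goto c→13
  13='cccacc' goto ·  [P3 ends]
  14='ac' goto b→15
  15='acb' goto a→16
  16='acba' goto ·  [P4 ends]
  17='caa' goto ·  [P5 ends]
  18='cb' goto a→19
  19='cba' goto ·  [P6 ends]

Failure links (BFS by depth):
  fail(1) 'a': from fail(0)=0 chase 'a': 0 ⇒ 0;  out=∅∪out(0)=∅
  fail(7) 'c': from fail(0)=0 chase 'c': 0 ⇒ 0;  out={2}∪out(0)={2}
  fail(2) 'ab': from fail(1)=0 chase 'b': 0 ⇒ 0;  out=∅∪out(0)=∅
  fail(8) 'ca': from fail(7)=0 chase 'a': 0 ⇒ 1;  out={1}∪out(1)={1}
  fail(9) 'cc': from fail(7)=0 chase 'c': 0 ⇒ 7;  out=∅∪out(7)={2}
  fail(14) 'ac': from fail(1)=0 chase 'c': 0 ⇒ 7;  out=∅∪out(7)={2}
  fail(18) 'cb': from fail(7)=0 chase 'b': 0 ⇒ 0;  out=∅∪out(0)=∅
  fail(3) 'abb': from fail(2)=0 chase 'b': 0 ⇒ 0;  out=∅∪out(0)=∅
  fail(10) 'ccc': from fail(9)=7 chase 'c': 7 ⇒ 9;  out=∅∪out(9)={2}
  fail(15) 'acb': from fail(14)=7 chase 'b': 7 ⇒ 18;  out=∅∪out(18)=∅
  fail(17) 'caa': from fail(8)=1 chase 'a': 1→0 ⇒ 1;  out={5}∪out(1)={5}
  fail(19) 'cba': from fail(18)=0 chase 'a': 0 ⇒ 1;  out={6}∪out(1)={6}
  fail(4) 'abba': from fail(3)=0 chase 'a': 0 ⇒ 1;  out=∅∪out(1)=∅
  fail(11) 'ccca': from fail(10)=9 chase 'a': 9→7 ⇒ 8;  out=∅∪out(8)={1}
  fail(16) 'acba': from fail(15)=18 chase 'a': 18 ⇒ 19;  out={4}∪out(19)={4,6}
  fail(5) 'abbaa': from fail(4)=1 chase 'a': 1→0 ⇒ 1;  out=∅∪out(1)=∅
  fail(12) 'cccac': from fail(11)=8 chase 'c': 8→1 ⇒ 14;  out=∅∪out(14)={2}
  fail(6) 'abbaaa': from fail(5)=1 chase 'a': 1→0 ⇒ 1;  out={0}∪out(1)={0}
  fail(13) 'cccacc': from fail(12)=14 chase 'c': 14→7 ⇒ 9;  out={3}∪out(9)={2,3}

Scan:
pos 0 'a': at 1
pos 1 'c': at 14  → match P2@[1:1]
pos 2 'a': at 8 ·f  → match P1@[1:2]
pos 3 'c': at 14 ·f  → match P2@[3:3]
pos 4 'a': at 8 ·f  → match P1@[3:4]
pos 5 'b': at 2 ·f
pos 6 'b': at 3
pos 7 'c': at 7 ·f  → match P2@[7:7]
pos 8 'a': at 8  → match P1@[7:8]
pos 9 'a': at 17  → match P5@[7:9]
pos 10 'c': at 14 ·f  → match P2@[10:10]
pos 11 'b': at 15
pos 12 'a': at 16  → match P4@[9:12],P6@[10:12]
pos 13 'a': at 1 ·f
pos 14 'c': at 14  → match P2@[14:14]
pos 15 'c': at 9 ·f  → match P2@[15:15]
pos 16 'a': at 8 ·f  → match P1@[15:16]
pos 17 'a': at 17  → match P5@[15:17]
pos 18 'b': at 2 ·f
pos 19 'b': at 3

Matches: [[1,2],[2,1],[3,2],[4,1],[7,2],[8,1],[9,5],[10,2],[12,4],[12,6],[14,2],[15,2],[16,1],[17,5]]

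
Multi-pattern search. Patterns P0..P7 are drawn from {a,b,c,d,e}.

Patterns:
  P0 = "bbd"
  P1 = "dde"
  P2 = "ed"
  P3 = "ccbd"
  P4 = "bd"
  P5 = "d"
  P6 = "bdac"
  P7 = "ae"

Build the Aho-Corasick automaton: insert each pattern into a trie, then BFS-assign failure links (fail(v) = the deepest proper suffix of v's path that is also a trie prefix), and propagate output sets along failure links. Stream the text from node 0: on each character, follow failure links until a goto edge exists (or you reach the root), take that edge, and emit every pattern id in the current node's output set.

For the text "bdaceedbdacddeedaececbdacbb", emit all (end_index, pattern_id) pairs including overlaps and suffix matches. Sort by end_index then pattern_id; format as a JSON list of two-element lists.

Build automaton:
Trie nodes:
  0='ε' goto a→16 b→1 c→9 d→4 e→7
  1='b' goto b→2 d→13
  2='bb' goto d→3
  3='bbd' goto ·  [P0 ends]
  4='d' goto d→5  [P5 ends]
  5='dd' goto e→6
  6='dde' goto ·  [P1 ends]
  7='e' goto d→8
  8='ed' goto ·  [P2 ends]
  9='c' goto c→10
  10='cc' goto b→11
  11='ccb' goto d→12
  12='ccbd' goto ·  [P3 ends]
  13='bd' goto a→14  [P4 ends]
  14='bda' goto c→15
  15='bdac' goto ·  [P6 ends]
  16='a' goto e→17
  17='ae' goto ·  [P7 ends]

BFS fail/out derivation:
  fail(1) 'b': from fail(0)=0 chase 'b': 0 ⇒ 0;  out=∅∪out(0)=∅
  fail(4) 'd': from fail(0)=0 chase 'd': 0 ⇒ 0;  out={5}∪out(0)={5}
  fail(7) 'e': from fail(0)=0 chase 'e': 0 ⇒ 0;  out=∅∪out(0)=∅
  fail(9) 'c': from fail(0)=0 chase 'c': 0 ⇒ 0;  out=∅∪out(0)=∅
  fail(16) 'a': from fail(0)=0 chase 'a': 0 ⇒ 0;  out=∅∪out(0)=∅
  fail(2) 'bb': from fail(1)=0 chase 'b': 0 ⇒ 1;  out=∅∪out(1)=∅
  fail(5) 'dd': from fail(4)=0 chase 'd': 0 ⇒ 4;  out=∅∪out(4)={5}
  fail(8) 'ed': from fail(7)=0 chase 'd': 0 ⇒ 4;  out={2}∪out(4)={2,5}
  fail(10) 'cc': from fail(9)=0 chase 'c': 0 ⇒ 9;  out=∅∪out(9)=∅
  fail(13) 'bd': from fail(1)=0 chase 'd': 0 ⇒ 4;  out={4}∪out(4)={4,5}
  fail(17) 'ae': from fail(16)=0 chase 'e': 0 ⇒ 7;  out={7}∪out(7)={7}
  fail(3) 'bbd': from fail(2)=1 chase 'd': 1 ⇒ 13;  out={0}∪out(13)={0,4,5}
  fail(6) 'dde': from fail(5)=4 chase 'e': 4→0 ⇒ 7;  out={1}∪out(7)={1}
  fail(11) 'ccb': from fail(10)=9 chase 'b': 9→0 ⇒ 1;  out=∅∪out(1)=∅
  fail(14) 'bda': from fail(13)=4 chase 'a': 4→0 ⇒ 16;  out=∅∪out(16)=∅
  fail(12) 'ccbd': from fail(11)=1 chase 'd': 1 ⇒ 13;  out={3}∪out(13)={3,4,5}
  fail(15) 'bdac': from fail(14)=16 chase 'c': 16→0 ⇒ 9;  out={6}∪out(9)={6}

Text stream:
i=0 'b': node 0→1
i=1 'd': node 1→13  ** P4@[0:1],P5@[1:1]
i=2 'a': node 13→14
i=3 'c': node 14→15  ** P6@[0:3]
i=4 'e': node 15→7 (fail-walked)
i=5 'e': node 7→7 (fail-walked)
i=6 'd': node 7→8  ** P2@[5:6],P5@[6:6]
i=7 'b': node 8→1 (fail-walked)
i=8 'd': node 1→13  ** P4@[7:8],P5@[8:8]
i=9 'a': node 13→14
i=10 'c': node 14→15  ** P6@[7:10]
i=11 'd': node 15→4 (fail-walked)  ** P5@[11:11]
i=12 'd': node 4→5  ** P5@[12:12]
i=13 'e': node 5→6  ** P1@[11:13]
i=14 'e': node 6→7 (fail-walked)
i=15 'd': node 7→8  ** P2@[14:15],P5@[15:15]
i=16 'a': node 8→16 (fail-walked)
i=17 'e': node 16→17  ** P7@[16:17]
i=18 'c': node 17→9 (fail-walked)
i=19 'e': node 9→7 (fail-walked)
i=20 'c': node 7→9 (fail-walked)
i=21 'b': node 9→1 (fail-walked)
i=22 'd': node 1→13  ** P4@[21:22],P5@[22:22]
i=23 'a': node 13→14
i=24 'c': node 14→15  ** P6@[21:24]
i=25 'b': node 15→1 (fail-walked)
i=26 'b': node 1→2

All matches (sorted): [[1,4],[1,5],[3,6],[6,2],[6,5],[8,4],[8,5],[10,6],[11,5],[12,5],[13,1],[15,2],[15,5],[17,7],[22,4],[22,5],[24,6]]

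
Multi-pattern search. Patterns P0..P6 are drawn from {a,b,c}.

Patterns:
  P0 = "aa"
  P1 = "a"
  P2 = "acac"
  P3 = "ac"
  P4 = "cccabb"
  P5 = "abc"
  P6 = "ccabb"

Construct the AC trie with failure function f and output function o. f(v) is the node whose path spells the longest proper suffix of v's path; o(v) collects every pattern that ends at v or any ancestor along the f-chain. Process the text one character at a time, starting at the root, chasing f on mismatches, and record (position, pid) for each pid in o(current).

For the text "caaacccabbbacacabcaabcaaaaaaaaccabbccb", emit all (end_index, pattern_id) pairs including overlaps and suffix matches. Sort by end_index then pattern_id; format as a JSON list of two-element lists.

Build:
Trie nodes:
  n0 'ε': a→1 c→6
  n1 'a': a→2 b→12 c→3  ←P1
  n2 'aa': ·  ←P0
  n3 'ac': a→4  ←P3
  n4 'aca': c→5
  n5 'acac': ·  ←P2
  n6 'c': c→7
  n7 'cc': a→14 c→8
  n8 'ccc': a→9
  n9 'ccca': b→10
  n10 'cccab': b→11
  n11 'cccabb': ·  ←P4
  n12 'ab': c→13
  n13 'abc': ·  ←P5
  n14 'cca': b→15
  n15 'ccab': b→16
  n16 'ccabb': ·  ←P6

BFS fail/out derivation:
  fail(1) 'a': from fail(0)=0 chase 'a': 0 ⇒ 0;  out={1}∪out(0)={1}
  fail(6) 'c': from fail(0)=0 chase 'c': 0 ⇒ 0;  out=∅∪out(0)=∅
  fail(2) 'aa': from fail(1)=0 chase 'a': 0 ⇒ 1;  out={0}∪out(1)={0,1}
  fail(3) 'ac': from fail(1)=0 chase 'c': 0 ⇒ 6;  out={3}∪out(6)={3}
  fail(7) 'cc': from fail(6)=0 chase 'c': 0 ⇒ 6;  out=∅∪out(6)=∅
  fail(12) 'ab': from fail(1)=0 chase 'b': 0 ⇒ 0;  out=∅∪out(0)=∅
  fail(4) 'aca': from fail(3)=6 chase 'a': 6→0 ⇒ 1;  out=∅∪out(1)={1}
  fail(8) 'ccc': from fail(7)=6 chase 'c': 6 ⇒ 7;  out=∅∪out(7)=∅
  fail(13) 'abc': from fail(12)=0 chase 'c': 0 ⇒ 6;  out={5}∪out(6)={5}
  fail(14) 'cca': from fail(7)=6 chase 'a': 6→0 ⇒ 1;  out=∅∪out(1)={1}
  fail(5) 'acac': from fail(4)=1 chase 'c': 1 ⇒ 3;  out={2}∪out(3)={2,3}
  fail(9) 'ccca': from fail(8)=7 chase 'a': 7 ⇒ 14;  out=∅∪out(14)={1}
  fail(15) 'ccab': from fail(14)=1 chase 'b': 1 ⇒ 12;  out=∅∪out(12)=∅
  fail(10) 'cccab': from fail(9)=14 chase 'b': 14 ⇒ 15;  out=∅∪out(15)=∅
  fail(16) 'ccabb': from fail(15)=12 chase 'b': 12→0 ⇒ 0;  out={6}∪out(0)={6}
  fail(11) 'cccabb': from fail(10)=15 chase 'b': 15 ⇒ 16;  out={4}∪out(16)={4,6}

Text stream:
i=0 'c': node 0→6
i=1 'a': node 6→1 (via fail)  ** P1@[1:1]
i=2 'a': node 1→2  ** P0@[1:2],P1@[2:2]
i=3 'a': node 2→2 (via fail)  ** P0@[2:3],P1@[3:3]
i=4 'c': node 2→3 (via fail)  ** P3@[3:4]
i=5 'c': node 3→7 (via fail)
i=6 'c': node 7→8
i=7 'a': node 8→9  ** P1@[7:7]
i=8 'b': node 9→10
i=9 'b': node 10→11  ** P4@[4:9],P6@[5:9]
i=10 'b': node 11→0 (via fail)
i=11 'a': node 0→1  ** P1@[11:11]
i=12 'c': node 1→3  ** P3@[11:12]
i=13 'a': node 3→4  ** P1@[13:13]
i=14 'c': node 4→5  ** P2@[11:14],P3@[13:14]
i=15 'a': node 5→4 (via fail)  ** P1@[15:15]
i=16 'b': node 4→12 (via fail)
i=17 'c': node 12→13  ** P5@[15:17]
i=18 'a': node 13→1 (via fail)  ** P1@[18:18]
i=19 'a': node 1→2  ** P0@[18:19],P1@[19:19]
i=20 'b': node 2→12 (via fail)
i=21 'c': node 12→13  ** P5@[19:21]
i=22 'a': node 13→1 (via fail)  ** P1@[22:22]
i=23 'a': node 1→2  ** P0@[22:23],P1@[23:23]
i=24 'a': node 2→2 (via fail)  ** P0@[23:24],P1@[24:24]
i=25 'a': node 2→2 (via fail)  ** P0@[24:25],P1@[25:25]
i=26 'a': node 2→2 (via fail)  ** P0@[25:26],P1@[26:26]
i=27 'a': node 2→2 (via fail)  ** P0@[26:27],P1@[27:27]
i=28 'a': node 2→2 (via fail)  ** P0@[27:28],P1@[28:28]
i=29 'a': node 2→2 (via fail)  ** P0@[28:29],P1@[29:29]
i=30 'c': node 2→3 (via fail)  ** P3@[29:30]
i=31 'c': node 3→7 (via fail)
i=32 'a': node 7→14  ** P1@[32:32]
i=33 'b': node 14→15
i=34 'b': node 15→16  ** P6@[30:34]
i=35 'c': node 16→6 (via fail)
i=36 'c': node 6→7
i=37 'b': node 7→0 (via fail)

Matches: [[1,1],[2,0],[2,1],[3,0],[3,1],[4,3],[7,1],[9,4],[9,6],[11,1],[12,3],[13,1],[14,2],[14,3],[15,1],[17,5],[18,1],[19,0],[19,1],[21,5],[22,1],[23,0],[23,1],[24,0],[24,1],[25,0],[25,1],[26,0],[26,1],[27,0],[27,1],[28,0],[28,1],[29,0],[29,1],[30,3],[32,1],[34,6]]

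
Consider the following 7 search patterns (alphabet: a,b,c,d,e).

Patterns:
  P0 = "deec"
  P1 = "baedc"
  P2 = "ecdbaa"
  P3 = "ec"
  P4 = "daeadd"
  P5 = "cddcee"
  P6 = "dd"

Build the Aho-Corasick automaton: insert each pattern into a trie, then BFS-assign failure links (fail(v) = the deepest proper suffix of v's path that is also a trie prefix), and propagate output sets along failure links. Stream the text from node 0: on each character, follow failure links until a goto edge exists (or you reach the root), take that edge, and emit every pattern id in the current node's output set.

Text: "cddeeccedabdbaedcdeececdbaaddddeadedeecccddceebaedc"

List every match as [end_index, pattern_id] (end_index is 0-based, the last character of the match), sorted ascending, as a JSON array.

Construct AC machine:
Trie nodes:
  0='ε' goto b→5 c→21 d→1 e→10
  1='d' goto a→16 d→27 e→2
  2='de' goto e→3
  3='dee' goto c→4
  4='deec' goto ·  ←P0
  5='b' goto a→6
  6='ba' goto e→7
  7='bae' goto d→8
  8='baed' goto c→9
  9='baedc' goto ·  ←P1
  10='e' goto c→11
  11='ec' goto d→12  ←P3
  12='ecd' goto b→13
  13='ecdb' goto a→14
  14='ecdba' goto a→15
  15='ecdbaa' goto ·  ←P2
  16='da' goto e→17
  17='dae' goto a→18
  18='daea' goto d→19
  19='daead' goto d→20
  20='daeadd' goto ·  ←P4
  21='c' goto d→22
  22='cd' goto d→23
  23='cdd' goto c→24
  24='cddc' goto e→25
  25='cddce' goto e→26
  26='cddcee' goto ·  ←P5
  27='dd' goto ·  ←P6

BFS fail/out derivation:
  fail(1) 'd': from fail(0)=0 chase 'd': 0 ⇒ 0;  out=∅∪out(0)=∅
  fail(5) 'b': from fail(0)=0 chase 'b': 0 ⇒ 0;  out=∅∪out(0)=∅
  fail(10) 'e': from fail(0)=0 chase 'e': 0 ⇒ 0;  out=∅∪out(0)=∅
  fail(21) 'c': from fail(0)=0 chase 'c': 0 ⇒ 0;  out=∅∪out(0)=∅
  fail(2) 'de': from fail(1)=0 chase 'e': 0 ⇒ 10;  out=∅∪out(10)=∅
  fail(6) 'ba': from fail(5)=0 chase 'a': 0 ⇒ 0;  out=∅∪out(0)=∅
  fail(11) 'ec': from fail(10)=0 chase 'c': 0 ⇒ 21;  out={3}∪out(21)={3}
  fail(16) 'da': from fail(1)=0 chase 'a': 0 ⇒ 0;  out=∅∪out(0)=∅
  fail(22) 'cd': from fail(21)=0 chase 'd': 0 ⇒ 1;  out=∅∪out(1)=∅
  fail(27) 'dd': from fail(1)=0 chase 'd': 0 ⇒ 1;  out={6}∪out(1)={6}
  fail(3) 'dee': from fail(2)=10 chase 'e': 10→0 ⇒ 10;  out=∅∪out(10)=∅
  fail(7) 'bae': from fail(6)=0 chase 'e': 0 ⇒ 10;  out=∅∪out(10)=∅
  fail(12) 'ecd': from fail(11)=21 chase 'd': 21 ⇒ 22;  out=∅∪out(22)=∅
  fail(17) 'dae': from fail(16)=0 chase 'e': 0 ⇒ 10;  out=∅∪out(10)=∅
  fail(23) 'cdd': from fail(22)=1 chase 'd': 1 ⇒ 27;  out=∅∪out(27)={6}
  fail(4) 'deec': from fail(3)=10 chase 'c': 10 ⇒ 11;  out={0}∪out(11)={0,3}
  fail(8) 'baed': from fail(7)=10 chase 'd': 10→0 ⇒ 1;  out=∅∪out(1)=∅
  fail(13) 'ecdb': from fail(12)=22 chase 'b': 22→1→0 ⇒ 5;  out=∅∪out(5)=∅
  fail(18) 'daea': from fail(17)=10 chase 'a': 10→0 ⇒ 0;  out=∅∪out(0)=∅
  fail(24) 'cddc': from fail(23)=27 chase 'c': 27→1→0 ⇒ 21;  out=∅∪out(21)=∅
  fail(9) 'baedc': from fail(8)=1 chase 'c': 1→0 ⇒ 21;  out={1}∪out(21)={1}
  fail(14) 'ecdba': from fail(13)=5 chase 'a': 5 ⇒ 6;  out=∅∪out(6)=∅
  fail(19) 'daead': from fail(18)=0 chase 'd': 0 ⇒ 1;  out=∅∪out(1)=∅
  fail(25) 'cddce': from fail(24)=21 chase 'e': 21→0 ⇒ 10;  out=∅∪out(10)=∅
  fail(15) 'ecdbaa': from fail(14)=6 chase 'a': 6→0 ⇒ 0;  out={2}∪out(0)={2}
  fail(20) 'daeadd': from fail(19)=1 chase 'd': 1 ⇒ 27;  out={4}∪out(27)={4,6}
  fail(26) 'cddcee': from fail(25)=10 chase 'e': 10→0 ⇒ 10;  out={5}∪out(10)={5}

Run:
pos 0 'c': at 21
pos 1 'd': at 22
pos 2 'd': at 23  emit P6@[1:2]
pos 3 'e': at 2 ·f
pos 4 'e': at 3
pos 5 'c': at 4  emit P0@[2:5],P3@[4:5]
pos 6 'c': at 21 ·f
pos 7 'e': at 10 ·f
pos 8 'd': at 1 ·f
pos 9 'a': at 16
pos 10 'b': at 5 ·f
pos 11 'd': at 1 ·f
pos 12 'b': at 5 ·f
pos 13 'a': at 6
pos 14 'e': at 7
pos 15 'd': at 8
pos 16 'c': at 9  emit P1@[12:16]
pos 17 'd': at 22 ·f
pos 18 'e': at 2 ·f
pos 19 'e': at 3
pos 20 'c': at 4  emit P0@[17:20],P3@[19:20]
pos 21 'e': at 10 ·f
pos 22 'c': at 11  emit P3@[21:22]
pos 23 'd': at 12
pos 24 'b': at 13
pos 25 'a': at 14
pos 26 'a': at 15  emit P2@[21:26]
pos 27 'd': at 1 ·f
pos 28 'd': at 27  emit P6@[27:28]
pos 29 'd': at 27 ·f  emit P6@[28:29]
pos 30 'd': at 27 ·f  emit P6@[29:30]
pos 31 'e': at 2 ·f
pos 32 'a': at 0 ·f
pos 33 'd': at 1
pos 34 'e': at 2
pos 35 'd': at 1 ·f
pos 36 'e': at 2
pos 37 'e': at 3
pos 38 'c': at 4  emit P0@[35:38],P3@[37:38]
pos 39 'c': at 21 ·f
pos 40 'c': at 21 ·f
pos 41 'd': at 22
pos 42 'd': at 23  emit P6@[41:42]
pos 43 'c': at 24
pos 44 'e': at 25
pos 45 'e': at 26  emit P5@[40:45]
pos 46 'b': at 5 ·f
pos 47 'a': at 6
pos 48 'e': at 7
pos 49 'd': at 8
pos 50 'c': at 9  emit P1@[46:50]

Result: [[2,6],[5,0],[5,3],[16,1],[20,0],[20,3],[22,3],[26,2],[28,6],[29,6],[30,6],[38,0],[38,3],[42,6],[45,5],[50,1]]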